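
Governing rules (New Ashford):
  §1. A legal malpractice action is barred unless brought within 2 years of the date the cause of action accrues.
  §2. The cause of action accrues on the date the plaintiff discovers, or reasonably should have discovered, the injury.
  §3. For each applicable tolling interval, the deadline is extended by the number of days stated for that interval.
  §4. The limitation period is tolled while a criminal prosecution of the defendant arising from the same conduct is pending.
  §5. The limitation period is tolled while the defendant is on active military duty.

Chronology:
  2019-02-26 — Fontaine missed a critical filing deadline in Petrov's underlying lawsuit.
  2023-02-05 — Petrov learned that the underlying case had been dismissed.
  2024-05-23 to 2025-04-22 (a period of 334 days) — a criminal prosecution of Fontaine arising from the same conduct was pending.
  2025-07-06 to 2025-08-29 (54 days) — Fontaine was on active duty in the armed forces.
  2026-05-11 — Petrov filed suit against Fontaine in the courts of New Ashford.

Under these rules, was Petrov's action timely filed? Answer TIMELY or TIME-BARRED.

TIME-BARRED

The claim did not accrue until Petrov discovered the injury on 2023-02-05; the 2019-02-26 act date does not start the clock under the stated rule.
Adding the 2 years base period to 2023-02-05 gives a deadline of 2025-02-05, before any tolling.
The pending criminal prosecution from 2024-05-23 to 2025-04-22 tolled the period for 334 days, extending the deadline to 2026-01-05.
The defendant's active military service from 2025-07-06 to 2025-08-29 tolled the period for 54 days, extending the deadline to 2026-02-28.
The 2026-05-11 filing falls after the 2026-02-28 deadline; the claim is time-barred.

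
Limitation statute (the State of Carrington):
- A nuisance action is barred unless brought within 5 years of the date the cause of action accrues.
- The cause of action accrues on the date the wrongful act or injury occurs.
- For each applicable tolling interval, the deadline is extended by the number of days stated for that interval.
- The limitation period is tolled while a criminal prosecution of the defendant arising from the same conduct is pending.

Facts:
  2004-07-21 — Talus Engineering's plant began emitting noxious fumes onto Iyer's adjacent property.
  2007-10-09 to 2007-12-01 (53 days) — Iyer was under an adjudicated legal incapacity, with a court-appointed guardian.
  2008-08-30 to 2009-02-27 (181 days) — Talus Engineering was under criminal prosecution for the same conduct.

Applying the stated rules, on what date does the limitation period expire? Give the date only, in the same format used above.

2010-01-18

The claim accrued on 2004-07-21, when the wrongful act occurred.
5 years from 2004-07-21 is 2009-07-21.
The pending criminal prosecution from 2008-08-30 to 2009-02-27 tolled the period for 181 days, extending the deadline to 2010-01-18.
The plaintiff's legal incapacity from 2007-10-09 to 2007-12-01 does not toll the period, because no stated rule makes the plaintiff's incapacity a tolling event.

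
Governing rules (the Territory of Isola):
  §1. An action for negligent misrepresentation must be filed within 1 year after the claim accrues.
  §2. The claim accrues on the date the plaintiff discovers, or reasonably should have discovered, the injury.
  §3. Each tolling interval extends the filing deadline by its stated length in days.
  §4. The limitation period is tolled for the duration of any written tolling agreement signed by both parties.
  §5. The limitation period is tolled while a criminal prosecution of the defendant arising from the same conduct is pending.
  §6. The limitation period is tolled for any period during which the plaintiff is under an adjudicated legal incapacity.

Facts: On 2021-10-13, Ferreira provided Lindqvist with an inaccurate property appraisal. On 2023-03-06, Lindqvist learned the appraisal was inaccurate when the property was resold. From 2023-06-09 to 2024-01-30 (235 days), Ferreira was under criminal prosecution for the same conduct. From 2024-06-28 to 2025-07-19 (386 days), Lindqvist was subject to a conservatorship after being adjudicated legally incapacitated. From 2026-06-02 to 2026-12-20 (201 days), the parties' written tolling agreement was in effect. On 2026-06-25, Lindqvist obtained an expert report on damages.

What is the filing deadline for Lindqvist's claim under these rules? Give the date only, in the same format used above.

Under the discovery rule, the claim accrued on 2023-03-06, when Lindqvist discovered the injury — not on the 2021-10-13 date of the underlying act.
Adding the 1 year base period to 2023-03-06 gives a deadline of 2024-03-06, before any tolling.
The period was tolled for 235 days by the pending criminal prosecution (2023-06-09 to 2024-01-30), pushing the deadline to 2024-10-27.
The period was tolled for 386 days by the plaintiff's legal incapacity (2024-06-28 to 2025-07-19), pushing the deadline to 2025-11-17.
By the time the written tolling agreement began on 2026-06-02, the limitation period had already expired on 2025-11-17; that interval cannot revive it.
None of the other events listed affects the running of the period under the stated rules.

2025-11-17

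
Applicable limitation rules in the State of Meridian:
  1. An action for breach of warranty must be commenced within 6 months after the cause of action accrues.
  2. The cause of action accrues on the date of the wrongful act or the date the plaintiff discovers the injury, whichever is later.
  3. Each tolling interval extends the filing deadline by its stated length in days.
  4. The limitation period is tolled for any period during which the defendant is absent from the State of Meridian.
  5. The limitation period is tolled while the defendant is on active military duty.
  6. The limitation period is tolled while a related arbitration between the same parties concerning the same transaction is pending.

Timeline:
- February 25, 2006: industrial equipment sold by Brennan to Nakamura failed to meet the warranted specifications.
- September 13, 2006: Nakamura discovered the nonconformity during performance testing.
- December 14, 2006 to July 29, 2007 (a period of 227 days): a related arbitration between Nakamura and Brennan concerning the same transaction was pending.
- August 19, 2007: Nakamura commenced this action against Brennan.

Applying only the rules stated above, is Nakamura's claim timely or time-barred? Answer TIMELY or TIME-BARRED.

Taking the later of the act (February 25, 2006) and discovery (September 13, 2006), the claim accrued on September 13, 2006.
6 months from September 13, 2006 is March 13, 2007.
The pending related arbitration from December 14, 2006 to July 29, 2007 tolled the period for 227 days, extending the deadline to October 26, 2007.
Nakamura filed on August 19, 2007, before the October 26, 2007 deadline, so the action is timely.

TIMELY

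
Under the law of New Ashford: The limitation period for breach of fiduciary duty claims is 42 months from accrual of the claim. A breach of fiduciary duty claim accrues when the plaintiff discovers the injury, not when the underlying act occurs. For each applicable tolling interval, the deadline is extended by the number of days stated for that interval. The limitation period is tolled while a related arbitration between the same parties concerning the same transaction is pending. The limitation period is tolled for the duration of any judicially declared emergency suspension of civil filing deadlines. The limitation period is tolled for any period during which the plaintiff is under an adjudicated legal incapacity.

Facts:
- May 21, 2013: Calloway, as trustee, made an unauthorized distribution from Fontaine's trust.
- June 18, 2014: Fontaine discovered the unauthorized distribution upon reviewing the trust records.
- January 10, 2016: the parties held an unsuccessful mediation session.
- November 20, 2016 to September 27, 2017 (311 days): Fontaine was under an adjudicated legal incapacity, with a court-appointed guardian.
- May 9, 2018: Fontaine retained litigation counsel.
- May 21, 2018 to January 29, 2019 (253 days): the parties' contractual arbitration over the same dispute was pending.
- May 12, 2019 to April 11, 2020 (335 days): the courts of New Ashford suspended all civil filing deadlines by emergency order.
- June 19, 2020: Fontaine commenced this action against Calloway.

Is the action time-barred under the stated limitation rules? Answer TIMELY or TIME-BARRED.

TIME-BARRED

The claim did not accrue until Fontaine discovered the injury on June 18, 2014; the May 21, 2013 act date does not start the clock under the stated rule.
Adding the 42 months base period to June 18, 2014 gives a deadline of December 18, 2017, before any tolling.
The plaintiff's legal incapacity from November 20, 2016 to September 27, 2017 tolled the period for 311 days, extending the deadline to October 25, 2018.
The period was tolled for 253 days by the pending related arbitration (May 21, 2018 to January 29, 2019), pushing the deadline to July 5, 2019.
The period was tolled for 335 days by the emergency suspension of filing deadlines (May 12, 2019 to April 11, 2020), pushing the deadline to June 4, 2020.
The other events in the timeline have no effect on the limitation period under the stated rules.
Filing on June 19, 2020 missed the June 4, 2020 deadline — the action is time-barred.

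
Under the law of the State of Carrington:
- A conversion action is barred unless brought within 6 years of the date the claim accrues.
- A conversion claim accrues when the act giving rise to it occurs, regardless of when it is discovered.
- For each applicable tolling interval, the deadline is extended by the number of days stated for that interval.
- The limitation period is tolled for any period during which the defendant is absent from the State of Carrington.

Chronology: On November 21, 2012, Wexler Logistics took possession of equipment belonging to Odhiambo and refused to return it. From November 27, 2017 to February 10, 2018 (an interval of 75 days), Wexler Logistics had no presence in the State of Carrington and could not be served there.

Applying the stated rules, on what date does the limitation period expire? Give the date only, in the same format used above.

February 4, 2019

The limitation period began to run on November 21, 2012.
Adding the 6 years base period to November 21, 2012 gives a deadline of November 21, 2018, before any tolling.
The period was tolled for 75 days by the defendant's absence from the jurisdiction (November 27, 2017 to February 10, 2018), pushing the deadline to February 4, 2019.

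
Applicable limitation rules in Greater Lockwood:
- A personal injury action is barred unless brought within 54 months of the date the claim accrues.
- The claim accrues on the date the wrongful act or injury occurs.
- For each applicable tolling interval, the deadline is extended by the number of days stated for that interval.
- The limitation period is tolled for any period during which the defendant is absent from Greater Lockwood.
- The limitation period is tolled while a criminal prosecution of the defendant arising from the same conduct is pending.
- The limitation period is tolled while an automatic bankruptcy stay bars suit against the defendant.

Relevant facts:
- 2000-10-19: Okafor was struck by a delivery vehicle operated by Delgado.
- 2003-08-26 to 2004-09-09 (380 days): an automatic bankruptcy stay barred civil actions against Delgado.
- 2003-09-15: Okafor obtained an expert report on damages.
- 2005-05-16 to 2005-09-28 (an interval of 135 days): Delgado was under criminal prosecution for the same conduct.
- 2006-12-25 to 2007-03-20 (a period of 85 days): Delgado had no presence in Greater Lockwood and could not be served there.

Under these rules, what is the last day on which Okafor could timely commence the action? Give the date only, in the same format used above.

The claim accrued on 2000-10-19, when the wrongful act occurred.
The untolled deadline — 54 months after 2000-10-19 — is 2005-04-19.
Because the automatic bankruptcy stay ran from 2003-08-26 to 2004-09-09, the deadline is extended by 380 days to 2006-05-04.
The period was tolled for 135 days by the pending criminal prosecution (2005-05-16 to 2005-09-28), pushing the deadline to 2006-09-16.
By the time the defendant's absence from the jurisdiction began on 2006-12-25, the limitation period had already expired on 2006-09-16; that interval cannot revive it.
The other events in the timeline have no effect on the limitation period under the stated rules.

2006-09-16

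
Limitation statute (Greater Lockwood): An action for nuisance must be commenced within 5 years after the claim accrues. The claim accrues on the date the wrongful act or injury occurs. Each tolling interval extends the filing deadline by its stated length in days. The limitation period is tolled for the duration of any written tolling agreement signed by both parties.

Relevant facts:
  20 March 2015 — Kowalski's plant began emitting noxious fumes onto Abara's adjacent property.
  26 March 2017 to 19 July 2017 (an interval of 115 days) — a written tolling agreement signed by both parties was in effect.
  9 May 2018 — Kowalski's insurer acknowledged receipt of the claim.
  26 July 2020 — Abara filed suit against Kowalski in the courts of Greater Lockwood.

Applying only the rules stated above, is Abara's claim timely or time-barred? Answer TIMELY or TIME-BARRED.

The claim accrued on 20 March 2015, the date of the act.
5 years from 20 March 2015 is 20 March 2020.
Because the written tolling agreement ran from 26 March 2017 to 19 July 2017, the deadline is extended by 115 days to 13 July 2020.
None of the other events listed affects the running of the period under the stated rules.
Abara filed on 26 July 2020, after the 13 July 2020 deadline, so the action is time-barred.

TIME-BARRED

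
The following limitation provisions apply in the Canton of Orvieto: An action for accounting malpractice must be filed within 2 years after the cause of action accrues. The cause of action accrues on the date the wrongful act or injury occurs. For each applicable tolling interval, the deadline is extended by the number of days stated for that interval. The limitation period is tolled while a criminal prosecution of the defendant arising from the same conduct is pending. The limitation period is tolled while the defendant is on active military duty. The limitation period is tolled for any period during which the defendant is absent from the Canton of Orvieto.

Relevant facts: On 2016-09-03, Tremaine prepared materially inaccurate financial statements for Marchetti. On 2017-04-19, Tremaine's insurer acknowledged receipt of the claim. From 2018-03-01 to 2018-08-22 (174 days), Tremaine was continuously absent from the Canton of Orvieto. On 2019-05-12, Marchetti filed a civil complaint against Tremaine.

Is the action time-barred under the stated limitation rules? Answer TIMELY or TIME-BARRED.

TIME-BARRED

The limitation period began to run on 2016-09-03.
2 years from 2016-09-03 is 2018-09-03.
The period was tolled for 174 days by the defendant's absence from the jurisdiction (2018-03-01 to 2018-08-22), pushing the deadline to 2019-02-24.
The other events in the timeline have no effect on the limitation period under the stated rules.
Marchetti filed on 2019-05-12, after the 2019-02-24 deadline, so the action is time-barred.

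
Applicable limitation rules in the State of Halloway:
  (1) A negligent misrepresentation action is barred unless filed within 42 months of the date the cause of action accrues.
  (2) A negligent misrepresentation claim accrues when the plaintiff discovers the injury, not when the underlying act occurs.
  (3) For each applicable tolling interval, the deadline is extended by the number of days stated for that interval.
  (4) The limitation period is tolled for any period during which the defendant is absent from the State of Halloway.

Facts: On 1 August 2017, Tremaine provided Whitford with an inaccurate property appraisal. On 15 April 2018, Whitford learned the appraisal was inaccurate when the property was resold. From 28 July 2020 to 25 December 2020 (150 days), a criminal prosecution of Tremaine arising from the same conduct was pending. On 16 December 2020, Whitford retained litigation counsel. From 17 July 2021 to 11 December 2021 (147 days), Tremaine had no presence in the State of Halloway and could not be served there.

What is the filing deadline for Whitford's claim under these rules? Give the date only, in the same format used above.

Under the discovery rule, the claim accrued on 15 April 2018, when Whitford discovered the injury — not on the 1 August 2017 date of the underlying act.
The untolled deadline — 42 months after 15 April 2018 — is 15 October 2021.
The defendant's absence from the jurisdiction from 17 July 2021 to 11 December 2021 tolled the period for 147 days, extending the deadline to 11 March 2022.
Although a criminal prosecution ran from 28 July 2020 to 25 December 2020, the stated rules do not make that a tolling event, so it is disregarded.
None of the other events listed affects the running of the period under the stated rules.

11 March 2022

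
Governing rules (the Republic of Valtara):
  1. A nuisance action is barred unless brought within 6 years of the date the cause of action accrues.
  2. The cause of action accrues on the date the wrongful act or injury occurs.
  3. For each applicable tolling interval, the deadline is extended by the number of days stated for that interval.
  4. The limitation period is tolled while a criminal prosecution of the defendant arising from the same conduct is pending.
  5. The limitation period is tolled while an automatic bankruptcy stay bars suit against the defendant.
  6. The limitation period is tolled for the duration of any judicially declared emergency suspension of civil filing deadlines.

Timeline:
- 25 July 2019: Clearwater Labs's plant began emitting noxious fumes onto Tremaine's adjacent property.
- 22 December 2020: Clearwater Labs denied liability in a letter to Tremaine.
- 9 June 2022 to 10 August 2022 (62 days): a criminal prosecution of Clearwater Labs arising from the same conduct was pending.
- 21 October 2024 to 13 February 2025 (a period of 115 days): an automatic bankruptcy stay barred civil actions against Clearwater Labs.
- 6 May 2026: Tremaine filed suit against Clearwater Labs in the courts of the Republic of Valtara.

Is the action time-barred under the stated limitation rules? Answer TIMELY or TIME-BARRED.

The claim accrued on 25 July 2019, when the wrongful act occurred.
The untolled deadline — 6 years after 25 July 2019 — is 25 July 2025.
The period was tolled for 62 days by the pending criminal prosecution (9 June 2022 to 10 August 2022), pushing the deadline to 25 September 2025.
The automatic bankruptcy stay from 21 October 2024 to 13 February 2025 tolled the period for 115 days, extending the deadline to 18 January 2026.
The other events in the timeline have no effect on the limitation period under the stated rules.
Filing on 6 May 2026 missed the 18 January 2026 deadline — the action is time-barred.

TIME-BARRED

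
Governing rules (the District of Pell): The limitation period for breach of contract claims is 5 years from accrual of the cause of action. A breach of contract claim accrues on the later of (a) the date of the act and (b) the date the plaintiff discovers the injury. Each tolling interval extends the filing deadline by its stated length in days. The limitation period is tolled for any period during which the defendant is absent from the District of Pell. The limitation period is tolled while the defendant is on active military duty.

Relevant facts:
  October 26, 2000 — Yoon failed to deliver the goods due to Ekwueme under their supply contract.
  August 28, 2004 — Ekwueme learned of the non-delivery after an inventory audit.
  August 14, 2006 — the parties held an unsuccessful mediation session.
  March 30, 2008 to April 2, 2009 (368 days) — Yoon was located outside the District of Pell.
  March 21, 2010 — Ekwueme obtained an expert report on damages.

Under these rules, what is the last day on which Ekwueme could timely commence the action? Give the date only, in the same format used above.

August 31, 2010

Taking the later of the act (October 26, 2000) and discovery (August 28, 2004), the claim accrued on August 28, 2004.
5 years from August 28, 2004 is August 28, 2009.
The defendant's absence from the jurisdiction from March 30, 2008 to April 2, 2009 tolled the period for 368 days, extending the deadline to August 31, 2010.
Nothing else in the chronology tolls or restarts the period.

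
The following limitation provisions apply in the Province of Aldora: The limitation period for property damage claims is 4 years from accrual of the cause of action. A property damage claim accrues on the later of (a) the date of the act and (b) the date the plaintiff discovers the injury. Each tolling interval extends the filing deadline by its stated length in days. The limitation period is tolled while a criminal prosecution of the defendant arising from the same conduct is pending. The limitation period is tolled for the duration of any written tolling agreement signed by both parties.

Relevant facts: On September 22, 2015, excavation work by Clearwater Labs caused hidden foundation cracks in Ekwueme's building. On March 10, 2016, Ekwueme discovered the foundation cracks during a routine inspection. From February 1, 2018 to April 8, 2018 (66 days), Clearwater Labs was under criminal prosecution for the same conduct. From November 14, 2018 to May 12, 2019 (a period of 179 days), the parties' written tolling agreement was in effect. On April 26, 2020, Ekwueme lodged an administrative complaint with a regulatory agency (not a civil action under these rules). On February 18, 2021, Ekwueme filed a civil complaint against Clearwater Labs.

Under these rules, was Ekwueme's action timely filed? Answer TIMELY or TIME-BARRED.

TIME-BARRED

Taking the later of the act (September 22, 2015) and discovery (March 10, 2016), the claim accrued on March 10, 2016.
The untolled deadline — 4 years after March 10, 2016 — is March 10, 2020.
The period was tolled for 66 days by the pending criminal prosecution (February 1, 2018 to April 8, 2018), pushing the deadline to May 15, 2020.
The written tolling agreement from November 14, 2018 to May 12, 2019 tolled the period for 179 days, extending the deadline to November 10, 2020.
Nothing else in the chronology tolls or restarts the period.
Filing on February 18, 2021 missed the November 10, 2020 deadline — the action is time-barred.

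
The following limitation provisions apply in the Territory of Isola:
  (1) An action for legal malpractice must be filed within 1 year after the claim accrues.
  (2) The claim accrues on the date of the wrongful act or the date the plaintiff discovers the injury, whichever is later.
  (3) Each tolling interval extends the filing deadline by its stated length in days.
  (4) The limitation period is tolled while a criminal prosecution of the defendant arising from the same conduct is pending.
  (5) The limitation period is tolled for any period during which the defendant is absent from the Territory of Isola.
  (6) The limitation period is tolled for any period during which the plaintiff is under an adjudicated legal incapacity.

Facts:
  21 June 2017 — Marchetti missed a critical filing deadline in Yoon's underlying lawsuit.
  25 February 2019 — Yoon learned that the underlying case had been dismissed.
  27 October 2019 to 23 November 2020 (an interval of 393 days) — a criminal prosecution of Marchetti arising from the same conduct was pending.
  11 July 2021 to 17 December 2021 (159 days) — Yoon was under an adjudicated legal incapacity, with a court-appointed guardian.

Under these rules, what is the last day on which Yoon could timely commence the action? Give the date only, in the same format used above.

24 March 2021

Taking the later of the act (21 June 2017) and discovery (25 February 2019), the claim accrued on 25 February 2019.
Adding the 1 year base period to 25 February 2019 gives a deadline of 25 February 2020, before any tolling.
The pending criminal prosecution from 27 October 2019 to 23 November 2020 tolled the period for 393 days, extending the deadline to 24 March 2021.
The plaintiff's legal incapacity from 11 July 2021 to 17 December 2021 began after the period had already run on 24 March 2021, so it has no tolling effect.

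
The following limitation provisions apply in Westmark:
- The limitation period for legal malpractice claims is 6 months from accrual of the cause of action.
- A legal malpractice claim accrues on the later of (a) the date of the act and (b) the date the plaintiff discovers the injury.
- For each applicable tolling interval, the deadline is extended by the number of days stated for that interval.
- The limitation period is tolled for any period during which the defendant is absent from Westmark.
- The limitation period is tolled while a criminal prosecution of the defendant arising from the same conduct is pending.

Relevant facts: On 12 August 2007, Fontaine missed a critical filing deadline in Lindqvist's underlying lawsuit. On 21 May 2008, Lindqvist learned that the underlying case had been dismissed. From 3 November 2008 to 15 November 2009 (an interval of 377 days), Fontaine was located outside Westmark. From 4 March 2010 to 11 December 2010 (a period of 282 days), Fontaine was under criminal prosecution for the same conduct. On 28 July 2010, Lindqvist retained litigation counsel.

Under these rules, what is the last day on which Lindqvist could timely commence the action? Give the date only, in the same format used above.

3 December 2009

Because discovery on 21 May 2008 post-dates the 12 August 2007 act, accrual under the later-of rule falls on 21 May 2008.
Adding the 6 months base period to 21 May 2008 gives a deadline of 21 November 2008, before any tolling.
The period was tolled for 377 days by the defendant's absence from the jurisdiction (3 November 2008 to 15 November 2009), pushing the deadline to 3 December 2009.
By the time the pending criminal prosecution began on 4 March 2010, the limitation period had already expired on 3 December 2009; that interval cannot revive it.
The other events in the timeline have no effect on the limitation period under the stated rules.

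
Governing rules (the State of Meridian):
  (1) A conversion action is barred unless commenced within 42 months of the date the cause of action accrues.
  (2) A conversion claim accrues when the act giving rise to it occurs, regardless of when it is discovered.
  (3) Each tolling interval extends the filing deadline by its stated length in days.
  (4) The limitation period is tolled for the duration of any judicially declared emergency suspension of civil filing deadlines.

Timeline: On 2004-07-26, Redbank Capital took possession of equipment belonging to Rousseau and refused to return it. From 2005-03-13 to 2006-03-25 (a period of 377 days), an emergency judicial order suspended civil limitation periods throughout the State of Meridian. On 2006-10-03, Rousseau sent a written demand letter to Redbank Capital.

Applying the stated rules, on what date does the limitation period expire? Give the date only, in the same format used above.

2009-02-06

The claim accrued on 2004-07-26, when the wrongful act occurred.
42 months from 2004-07-26 is 2008-01-26.
Because the emergency suspension of filing deadlines ran from 2005-03-13 to 2006-03-25, the deadline is extended by 377 days to 2009-02-06.
Nothing else in the chronology tolls or restarts the period.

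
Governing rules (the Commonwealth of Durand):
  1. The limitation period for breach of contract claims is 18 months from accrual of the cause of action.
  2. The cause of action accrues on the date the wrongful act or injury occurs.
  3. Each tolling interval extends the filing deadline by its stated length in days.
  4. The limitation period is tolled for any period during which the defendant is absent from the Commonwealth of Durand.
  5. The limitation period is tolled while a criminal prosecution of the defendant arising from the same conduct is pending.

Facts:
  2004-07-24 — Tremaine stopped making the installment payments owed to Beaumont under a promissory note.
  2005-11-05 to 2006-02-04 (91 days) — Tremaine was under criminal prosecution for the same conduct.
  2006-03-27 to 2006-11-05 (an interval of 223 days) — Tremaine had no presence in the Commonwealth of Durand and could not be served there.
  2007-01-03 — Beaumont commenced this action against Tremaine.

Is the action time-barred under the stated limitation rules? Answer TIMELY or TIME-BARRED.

TIME-BARRED

The limitation period began to run on 2004-07-24.
The untolled deadline — 18 months after 2004-07-24 — is 2006-01-24.
The pending criminal prosecution from 2005-11-05 to 2006-02-04 tolled the period for 91 days, extending the deadline to 2006-04-25.
The period was tolled for 223 days by the defendant's absence from the jurisdiction (2006-03-27 to 2006-11-05), pushing the deadline to 2006-12-04.
Beaumont filed on 2007-01-03, after the 2006-12-04 deadline, so the action is time-barred.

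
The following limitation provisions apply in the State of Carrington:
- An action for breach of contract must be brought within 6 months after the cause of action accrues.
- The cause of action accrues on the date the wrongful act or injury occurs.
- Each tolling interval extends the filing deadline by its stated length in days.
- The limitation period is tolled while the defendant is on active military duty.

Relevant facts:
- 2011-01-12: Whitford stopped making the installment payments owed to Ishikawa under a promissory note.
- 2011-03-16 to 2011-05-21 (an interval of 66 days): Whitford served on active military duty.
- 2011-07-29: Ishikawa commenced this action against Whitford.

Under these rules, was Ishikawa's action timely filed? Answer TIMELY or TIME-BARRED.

TIMELY

The limitation period began to run on 2011-01-12.
6 months from 2011-01-12 is 2011-07-12.
The period was tolled for 66 days by the defendant's active military service (2011-03-16 to 2011-05-21), pushing the deadline to 2011-09-16.
Ishikawa filed on 2011-07-29, before the 2011-09-16 deadline, so the action is timely.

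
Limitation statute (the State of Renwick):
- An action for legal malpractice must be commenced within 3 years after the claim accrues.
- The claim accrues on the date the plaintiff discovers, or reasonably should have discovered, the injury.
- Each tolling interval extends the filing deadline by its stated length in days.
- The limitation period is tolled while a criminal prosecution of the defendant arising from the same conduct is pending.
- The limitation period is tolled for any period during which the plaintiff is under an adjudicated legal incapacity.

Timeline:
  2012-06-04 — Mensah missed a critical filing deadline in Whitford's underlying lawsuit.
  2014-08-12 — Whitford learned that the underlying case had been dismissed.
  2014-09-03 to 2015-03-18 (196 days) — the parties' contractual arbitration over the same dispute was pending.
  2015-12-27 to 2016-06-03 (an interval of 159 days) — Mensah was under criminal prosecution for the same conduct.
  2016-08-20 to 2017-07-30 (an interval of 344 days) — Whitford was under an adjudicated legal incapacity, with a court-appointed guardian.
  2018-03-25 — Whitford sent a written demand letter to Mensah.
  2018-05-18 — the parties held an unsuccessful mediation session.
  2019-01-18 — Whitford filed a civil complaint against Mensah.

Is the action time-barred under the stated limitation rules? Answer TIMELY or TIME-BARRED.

TIME-BARRED

Under the discovery rule, the claim accrued on 2014-08-12, when Whitford discovered the injury — not on the 2012-06-04 date of the underlying act.
Adding the 3 years base period to 2014-08-12 gives a deadline of 2017-08-12, before any tolling.
The pending criminal prosecution from 2015-12-27 to 2016-06-03 tolled the period for 159 days, extending the deadline to 2018-01-18.
The plaintiff's legal incapacity from 2016-08-20 to 2017-07-30 tolled the period for 344 days, extending the deadline to 2018-12-28.
The pending related arbitration from 2014-09-03 to 2015-03-18 does not toll the period, because no stated rule makes a pending arbitration a tolling event.
None of the other events listed affects the running of the period under the stated rules.
The 2019-01-18 filing falls after the 2018-12-28 deadline; the claim is time-barred.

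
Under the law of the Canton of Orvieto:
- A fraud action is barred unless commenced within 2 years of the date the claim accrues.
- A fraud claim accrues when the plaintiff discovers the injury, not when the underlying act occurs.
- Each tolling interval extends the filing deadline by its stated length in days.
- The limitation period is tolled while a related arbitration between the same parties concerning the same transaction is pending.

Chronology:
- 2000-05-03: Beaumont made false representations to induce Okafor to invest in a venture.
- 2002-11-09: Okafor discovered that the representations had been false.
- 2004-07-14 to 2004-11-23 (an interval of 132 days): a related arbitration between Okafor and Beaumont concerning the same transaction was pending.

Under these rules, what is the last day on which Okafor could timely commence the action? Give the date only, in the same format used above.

Under the discovery rule, the claim accrued on 2002-11-09, when Okafor discovered the injury — not on the 2000-05-03 date of the underlying act.
The untolled deadline — 2 years after 2002-11-09 — is 2004-11-09.
The pending related arbitration from 2004-07-14 to 2004-11-23 tolled the period for 132 days, extending the deadline to 2005-03-21.

2005-03-21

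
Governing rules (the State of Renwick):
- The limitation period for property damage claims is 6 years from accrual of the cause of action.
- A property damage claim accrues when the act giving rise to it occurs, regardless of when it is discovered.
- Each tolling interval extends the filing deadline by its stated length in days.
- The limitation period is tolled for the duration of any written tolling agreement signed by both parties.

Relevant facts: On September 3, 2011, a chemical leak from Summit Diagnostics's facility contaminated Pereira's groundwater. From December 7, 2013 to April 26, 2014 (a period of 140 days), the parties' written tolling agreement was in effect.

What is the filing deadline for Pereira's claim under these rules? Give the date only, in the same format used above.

The cause of action accrued on September 3, 2011, the date of the act.
6 years from September 3, 2011 is September 3, 2017.
The period was tolled for 140 days by the written tolling agreement (December 7, 2013 to April 26, 2014), pushing the deadline to January 21, 2018.

January 21, 2018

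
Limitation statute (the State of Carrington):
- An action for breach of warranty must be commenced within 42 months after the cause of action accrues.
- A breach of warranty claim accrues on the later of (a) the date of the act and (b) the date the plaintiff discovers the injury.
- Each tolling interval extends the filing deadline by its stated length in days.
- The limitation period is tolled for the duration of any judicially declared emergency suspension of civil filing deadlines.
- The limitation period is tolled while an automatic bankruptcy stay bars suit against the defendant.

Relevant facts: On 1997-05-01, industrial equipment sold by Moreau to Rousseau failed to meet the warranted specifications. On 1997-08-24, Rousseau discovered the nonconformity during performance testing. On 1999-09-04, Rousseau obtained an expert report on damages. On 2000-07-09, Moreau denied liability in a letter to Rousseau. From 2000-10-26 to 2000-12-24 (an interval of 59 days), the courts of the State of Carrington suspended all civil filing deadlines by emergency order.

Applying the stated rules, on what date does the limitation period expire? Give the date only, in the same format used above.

2001-04-24

The claim accrued on 1997-08-24 — the later of the 1997-05-01 act and the 1997-08-24 discovery.
The untolled deadline — 42 months after 1997-08-24 — is 2001-02-24.
The period was tolled for 59 days by the emergency suspension of filing deadlines (2000-10-26 to 2000-12-24), pushing the deadline to 2001-04-24.
None of the other events listed affects the running of the period under the stated rules.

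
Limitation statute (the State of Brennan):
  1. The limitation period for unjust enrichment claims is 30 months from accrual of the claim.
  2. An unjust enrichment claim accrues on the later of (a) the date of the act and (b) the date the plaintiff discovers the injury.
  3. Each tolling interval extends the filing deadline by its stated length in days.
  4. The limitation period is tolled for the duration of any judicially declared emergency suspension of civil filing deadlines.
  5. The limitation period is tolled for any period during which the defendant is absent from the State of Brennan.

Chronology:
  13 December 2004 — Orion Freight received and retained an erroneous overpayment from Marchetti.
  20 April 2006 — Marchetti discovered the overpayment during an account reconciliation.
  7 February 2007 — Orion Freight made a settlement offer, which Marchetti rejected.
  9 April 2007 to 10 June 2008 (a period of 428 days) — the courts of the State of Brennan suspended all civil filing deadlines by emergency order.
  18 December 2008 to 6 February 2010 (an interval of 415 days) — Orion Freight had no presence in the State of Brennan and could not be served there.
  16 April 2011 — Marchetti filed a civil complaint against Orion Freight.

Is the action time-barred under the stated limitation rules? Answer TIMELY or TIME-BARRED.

TIME-BARRED

Taking the later of the act (13 December 2004) and discovery (20 April 2006), the claim accrued on 20 April 2006.
Adding the 30 months base period to 20 April 2006 gives a deadline of 20 October 2008, before any tolling.
The period was tolled for 428 days by the emergency suspension of filing deadlines (9 April 2007 to 10 June 2008), pushing the deadline to 22 December 2009.
The defendant's absence from the jurisdiction from 18 December 2008 to 6 February 2010 tolled the period for 415 days, extending the deadline to 10 February 2011.
Nothing else in the chronology tolls or restarts the period.
The 16 April 2011 filing falls after the 10 February 2011 deadline; the claim is time-barred.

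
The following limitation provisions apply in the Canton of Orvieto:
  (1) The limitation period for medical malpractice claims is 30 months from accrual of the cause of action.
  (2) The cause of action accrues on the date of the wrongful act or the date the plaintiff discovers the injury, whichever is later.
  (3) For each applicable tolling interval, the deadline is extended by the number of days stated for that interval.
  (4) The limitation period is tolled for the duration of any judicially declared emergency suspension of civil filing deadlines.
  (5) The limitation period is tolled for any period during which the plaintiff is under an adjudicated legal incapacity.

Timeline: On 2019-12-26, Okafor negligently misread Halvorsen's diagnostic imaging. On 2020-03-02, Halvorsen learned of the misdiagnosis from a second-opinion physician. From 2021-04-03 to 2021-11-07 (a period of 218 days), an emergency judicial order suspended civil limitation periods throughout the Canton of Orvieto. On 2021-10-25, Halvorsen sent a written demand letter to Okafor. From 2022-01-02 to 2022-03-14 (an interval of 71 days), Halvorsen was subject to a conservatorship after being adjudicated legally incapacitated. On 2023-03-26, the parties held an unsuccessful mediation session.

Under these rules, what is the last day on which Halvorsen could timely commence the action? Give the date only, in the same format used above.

2023-06-18

The claim accrued on 2020-03-02 — the later of the 2019-12-26 act and the 2020-03-02 discovery.
The untolled deadline — 30 months after 2020-03-02 — is 2022-09-02.
The period was tolled for 218 days by the emergency suspension of filing deadlines (2021-04-03 to 2021-11-07), pushing the deadline to 2023-04-08.
Because the plaintiff's legal incapacity ran from 2022-01-02 to 2022-03-14, the deadline is extended by 71 days to 2023-06-18.
Nothing else in the chronology tolls or restarts the period.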